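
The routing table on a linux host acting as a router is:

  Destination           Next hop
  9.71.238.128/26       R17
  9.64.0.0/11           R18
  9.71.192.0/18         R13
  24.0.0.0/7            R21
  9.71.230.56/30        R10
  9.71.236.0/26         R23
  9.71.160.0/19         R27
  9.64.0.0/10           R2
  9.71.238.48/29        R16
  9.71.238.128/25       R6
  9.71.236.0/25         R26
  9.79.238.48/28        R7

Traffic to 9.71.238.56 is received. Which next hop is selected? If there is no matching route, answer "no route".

Routes whose prefix contains 9.71.238.56:
  9.64.0.0/10 (9.64.0.0 - 9.127.255.255) -> R2
  9.64.0.0/11 (9.64.0.0 - 9.95.255.255) -> R18
  9.71.192.0/18 (9.71.192.0 - 9.71.255.255) -> R13
More-specific entries that do NOT match:
  9.71.230.56/30 (9.71.230.56 - 9.71.230.59) does not contain 9.71.238.56
  9.71.238.48/29 (9.71.238.48 - 9.71.238.55) does not contain 9.71.238.56
  9.79.238.48/28 (9.79.238.48 - 9.79.238.63) does not contain 9.71.238.56
  9.71.238.128/26 (9.71.238.128 - 9.71.238.191) does not contain 9.71.238.56
  9.71.236.0/26 (9.71.236.0 - 9.71.236.63) does not contain 9.71.238.56
  9.71.238.128/25 (9.71.238.128 - 9.71.238.255) does not contain 9.71.238.56
  9.71.236.0/25 (9.71.236.0 - 9.71.236.127) does not contain 9.71.238.56
  9.71.160.0/19 (9.71.160.0 - 9.71.191.255) does not contain 9.71.238.56
Longest matching prefix is /18 -> next hop R13.

R13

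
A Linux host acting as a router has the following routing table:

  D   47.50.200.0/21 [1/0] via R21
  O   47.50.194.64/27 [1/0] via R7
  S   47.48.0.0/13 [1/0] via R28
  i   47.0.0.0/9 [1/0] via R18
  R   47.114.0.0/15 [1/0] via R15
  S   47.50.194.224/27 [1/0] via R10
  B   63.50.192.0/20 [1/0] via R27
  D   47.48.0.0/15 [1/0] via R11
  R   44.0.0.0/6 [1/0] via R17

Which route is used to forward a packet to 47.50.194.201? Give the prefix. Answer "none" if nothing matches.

Entries matching 47.50.194.201:
  44.0.0.0/6 (44.0.0.0 - 47.255.255.255)
  47.0.0.0/9 (47.0.0.0 - 47.127.255.255)
  47.48.0.0/13 (47.48.0.0 - 47.55.255.255)
Most specific is 47.48.0.0/13.

47.48.0.0/13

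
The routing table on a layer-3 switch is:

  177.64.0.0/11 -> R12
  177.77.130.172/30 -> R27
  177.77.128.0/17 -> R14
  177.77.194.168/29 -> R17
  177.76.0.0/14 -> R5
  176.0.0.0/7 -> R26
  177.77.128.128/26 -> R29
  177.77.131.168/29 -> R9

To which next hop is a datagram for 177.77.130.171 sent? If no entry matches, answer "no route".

Routes whose prefix contains 177.77.130.171:
  176.0.0.0/7 (176.0.0.0 - 177.255.255.255) -> R26
  177.64.0.0/11 (177.64.0.0 - 177.95.255.255) -> R12
  177.76.0.0/14 (177.76.0.0 - 177.79.255.255) -> R5
  177.77.128.0/17 (177.77.128.0 - 177.77.255.255) -> R14
More-specific entries that do NOT match:
  177.77.130.172/30 (177.77.130.172 - 177.77.130.175) does not contain 177.77.130.171
  177.77.194.168/29 (177.77.194.168 - 177.77.194.175) does not contain 177.77.130.171
  177.77.131.168/29 (177.77.131.168 - 177.77.131.175) does not contain 177.77.130.171
  177.77.128.128/26 (177.77.128.128 - 177.77.128.191) does not contain 177.77.130.171
Longest matching prefix is /17 -> next hop R14.

R14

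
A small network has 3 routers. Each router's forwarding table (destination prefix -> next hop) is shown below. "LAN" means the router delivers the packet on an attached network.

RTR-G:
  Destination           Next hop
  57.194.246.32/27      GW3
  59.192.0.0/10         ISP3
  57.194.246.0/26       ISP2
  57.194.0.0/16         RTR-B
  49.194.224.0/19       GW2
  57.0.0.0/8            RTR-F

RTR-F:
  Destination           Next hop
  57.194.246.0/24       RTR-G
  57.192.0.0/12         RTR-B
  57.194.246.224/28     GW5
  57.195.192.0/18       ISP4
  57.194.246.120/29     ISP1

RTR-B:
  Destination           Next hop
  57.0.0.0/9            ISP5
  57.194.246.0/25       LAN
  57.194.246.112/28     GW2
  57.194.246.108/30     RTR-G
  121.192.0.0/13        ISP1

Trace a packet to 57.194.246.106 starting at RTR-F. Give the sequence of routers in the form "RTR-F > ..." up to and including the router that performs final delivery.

At RTR-F: longest match for 57.194.246.106 is 57.194.246.0/24 -> RTR-G
At RTR-G: longest match for 57.194.246.106 is 57.194.0.0/16 -> RTR-B
At RTR-B: longest match for 57.194.246.106 is 57.194.246.0/25 -> LAN

RTR-F > RTR-G > RTR-B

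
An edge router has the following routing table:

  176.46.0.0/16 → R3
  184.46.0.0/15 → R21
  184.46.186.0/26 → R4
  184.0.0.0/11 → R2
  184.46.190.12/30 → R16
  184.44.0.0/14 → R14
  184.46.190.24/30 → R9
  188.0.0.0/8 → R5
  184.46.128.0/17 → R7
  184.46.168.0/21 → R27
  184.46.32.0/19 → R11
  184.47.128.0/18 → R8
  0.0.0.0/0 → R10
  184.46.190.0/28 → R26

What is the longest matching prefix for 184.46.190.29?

184.46.128.0/17

Entries matching 184.46.190.29:
  0.0.0.0/0 (default, matches everything)
  184.44.0.0/14 (184.44.0.0 - 184.47.255.255)
  184.46.0.0/15 (184.46.0.0 - 184.47.255.255)
  184.46.128.0/17 (184.46.128.0 - 184.46.255.255)
Most specific is 184.46.128.0/17.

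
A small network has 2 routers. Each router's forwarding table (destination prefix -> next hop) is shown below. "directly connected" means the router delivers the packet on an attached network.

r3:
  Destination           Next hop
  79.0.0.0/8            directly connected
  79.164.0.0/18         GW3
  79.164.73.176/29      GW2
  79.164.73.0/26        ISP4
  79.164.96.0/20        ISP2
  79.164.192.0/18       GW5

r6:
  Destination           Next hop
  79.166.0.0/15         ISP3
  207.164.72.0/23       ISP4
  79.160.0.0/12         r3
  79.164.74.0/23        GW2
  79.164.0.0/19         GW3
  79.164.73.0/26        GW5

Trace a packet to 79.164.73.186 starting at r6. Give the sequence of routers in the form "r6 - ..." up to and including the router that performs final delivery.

r6 - r3

At r6: longest match for 79.164.73.186 is 79.160.0.0/12 -> r3
At r3: longest match for 79.164.73.186 is 79.0.0.0/8 -> directly connected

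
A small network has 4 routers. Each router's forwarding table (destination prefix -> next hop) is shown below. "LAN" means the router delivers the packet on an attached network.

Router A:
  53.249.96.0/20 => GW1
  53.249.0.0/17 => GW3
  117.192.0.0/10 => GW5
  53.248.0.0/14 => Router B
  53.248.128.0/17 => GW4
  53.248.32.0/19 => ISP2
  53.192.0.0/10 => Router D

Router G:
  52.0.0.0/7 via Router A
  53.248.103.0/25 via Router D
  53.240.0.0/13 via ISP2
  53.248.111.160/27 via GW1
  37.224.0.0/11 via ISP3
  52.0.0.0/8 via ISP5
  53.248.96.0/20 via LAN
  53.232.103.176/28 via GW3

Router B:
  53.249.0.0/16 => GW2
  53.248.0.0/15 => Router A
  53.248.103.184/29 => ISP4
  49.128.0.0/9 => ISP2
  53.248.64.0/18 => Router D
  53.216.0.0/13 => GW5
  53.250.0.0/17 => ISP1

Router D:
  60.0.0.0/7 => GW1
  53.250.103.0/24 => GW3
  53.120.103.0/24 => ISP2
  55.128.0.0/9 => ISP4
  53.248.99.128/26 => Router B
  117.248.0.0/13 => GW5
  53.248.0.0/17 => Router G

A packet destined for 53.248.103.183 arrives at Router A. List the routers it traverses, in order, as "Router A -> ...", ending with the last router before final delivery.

Router A -> Router B -> Router D -> Router G

At Router A: longest match for 53.248.103.183 is 53.248.0.0/14 -> Router B
At Router B: longest match for 53.248.103.183 is 53.248.64.0/18 -> Router D
At Router D: longest match for 53.248.103.183 is 53.248.0.0/17 -> Router G
At Router G: longest match for 53.248.103.183 is 53.248.96.0/20 -> LAN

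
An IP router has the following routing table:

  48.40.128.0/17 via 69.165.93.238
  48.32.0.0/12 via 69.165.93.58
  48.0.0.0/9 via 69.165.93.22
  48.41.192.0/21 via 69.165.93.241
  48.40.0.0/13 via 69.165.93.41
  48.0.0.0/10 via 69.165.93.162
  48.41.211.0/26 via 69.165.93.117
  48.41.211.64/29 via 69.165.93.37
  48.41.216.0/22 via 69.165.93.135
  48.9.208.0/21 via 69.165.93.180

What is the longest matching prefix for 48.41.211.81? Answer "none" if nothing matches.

Entries matching 48.41.211.81:
  48.0.0.0/9 (48.0.0.0 - 48.127.255.255)
  48.0.0.0/10 (48.0.0.0 - 48.63.255.255)
  48.32.0.0/12 (48.32.0.0 - 48.47.255.255)
  48.40.0.0/13 (48.40.0.0 - 48.47.255.255)
Most specific is 48.40.0.0/13.

48.40.0.0/13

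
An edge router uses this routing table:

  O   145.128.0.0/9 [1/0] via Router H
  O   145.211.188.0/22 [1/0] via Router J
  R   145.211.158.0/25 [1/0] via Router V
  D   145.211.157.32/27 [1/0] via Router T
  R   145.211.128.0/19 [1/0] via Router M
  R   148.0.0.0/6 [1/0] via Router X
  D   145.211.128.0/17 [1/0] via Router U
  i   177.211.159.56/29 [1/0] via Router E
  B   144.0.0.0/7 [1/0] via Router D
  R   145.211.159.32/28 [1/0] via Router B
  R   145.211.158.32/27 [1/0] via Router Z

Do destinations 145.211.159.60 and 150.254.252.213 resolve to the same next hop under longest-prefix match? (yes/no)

no

145.211.159.60: longest match 145.211.128.0/19 -> Router M
150.254.252.213: longest match 148.0.0.0/6 -> Router X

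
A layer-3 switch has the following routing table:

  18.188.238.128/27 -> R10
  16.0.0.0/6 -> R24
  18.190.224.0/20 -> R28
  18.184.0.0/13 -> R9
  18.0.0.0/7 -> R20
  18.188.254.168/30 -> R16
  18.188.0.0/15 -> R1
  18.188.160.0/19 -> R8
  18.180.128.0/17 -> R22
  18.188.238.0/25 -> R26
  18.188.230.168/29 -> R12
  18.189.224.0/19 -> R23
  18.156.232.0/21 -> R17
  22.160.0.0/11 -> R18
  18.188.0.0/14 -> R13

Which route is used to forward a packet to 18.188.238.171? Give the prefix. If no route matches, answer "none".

18.188.0.0/15

Entries matching 18.188.238.171:
  16.0.0.0/6 (16.0.0.0 - 19.255.255.255)
  18.0.0.0/7 (18.0.0.0 - 19.255.255.255)
  18.184.0.0/13 (18.184.0.0 - 18.191.255.255)
  18.188.0.0/14 (18.188.0.0 - 18.191.255.255)
  18.188.0.0/15 (18.188.0.0 - 18.189.255.255)
Most specific is 18.188.0.0/15.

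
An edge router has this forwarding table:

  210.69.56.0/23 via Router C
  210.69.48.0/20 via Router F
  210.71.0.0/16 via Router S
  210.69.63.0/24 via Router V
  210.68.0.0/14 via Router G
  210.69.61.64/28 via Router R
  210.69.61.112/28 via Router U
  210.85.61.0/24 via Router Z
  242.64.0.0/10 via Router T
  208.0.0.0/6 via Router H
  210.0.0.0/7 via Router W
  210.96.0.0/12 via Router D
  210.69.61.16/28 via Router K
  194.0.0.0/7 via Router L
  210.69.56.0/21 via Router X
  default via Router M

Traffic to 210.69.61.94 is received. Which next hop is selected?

Router X

Routes whose prefix contains 210.69.61.94:
  0.0.0.0/0 (default, matches everything) -> Router M
  208.0.0.0/6 (208.0.0.0 - 211.255.255.255) -> Router H
  210.0.0.0/7 (210.0.0.0 - 211.255.255.255) -> Router W
  210.68.0.0/14 (210.68.0.0 - 210.71.255.255) -> Router G
  210.69.48.0/20 (210.69.48.0 - 210.69.63.255) -> Router F
  210.69.56.0/21 (210.69.56.0 - 210.69.63.255) -> Router X
More-specific entries that do NOT match:
  210.69.61.64/28 (210.69.61.64 - 210.69.61.79) does not contain 210.69.61.94
  210.69.61.112/28 (210.69.61.112 - 210.69.61.127) does not contain 210.69.61.94
  210.69.61.16/28 (210.69.61.16 - 210.69.61.31) does not contain 210.69.61.94
  210.69.63.0/24 (210.69.63.0 - 210.69.63.255) does not contain 210.69.61.94
  210.85.61.0/24 (210.85.61.0 - 210.85.61.255) does not contain 210.69.61.94
  210.69.56.0/23 (210.69.56.0 - 210.69.57.255) does not contain 210.69.61.94
Longest matching prefix is /21 -> next hop Router X.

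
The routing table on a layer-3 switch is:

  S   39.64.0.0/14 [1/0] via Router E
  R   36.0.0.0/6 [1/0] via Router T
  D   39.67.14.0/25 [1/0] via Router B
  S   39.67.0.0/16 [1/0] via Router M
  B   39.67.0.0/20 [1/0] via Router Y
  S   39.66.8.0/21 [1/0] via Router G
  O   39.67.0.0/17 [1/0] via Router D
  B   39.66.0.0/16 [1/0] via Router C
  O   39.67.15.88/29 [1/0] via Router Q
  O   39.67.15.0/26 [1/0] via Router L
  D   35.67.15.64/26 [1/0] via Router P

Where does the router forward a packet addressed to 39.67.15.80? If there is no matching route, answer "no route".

Routes whose prefix contains 39.67.15.80:
  36.0.0.0/6 (36.0.0.0 - 39.255.255.255) -> Router T
  39.64.0.0/14 (39.64.0.0 - 39.67.255.255) -> Router E
  39.67.0.0/16 (39.67.0.0 - 39.67.255.255) -> Router M
  39.67.0.0/17 (39.67.0.0 - 39.67.127.255) -> Router D
  39.67.0.0/20 (39.67.0.0 - 39.67.15.255) -> Router Y
More-specific entries that do NOT match:
  39.67.15.88/29 (39.67.15.88 - 39.67.15.95) does not contain 39.67.15.80
  39.67.15.0/26 (39.67.15.0 - 39.67.15.63) does not contain 39.67.15.80
  35.67.15.64/26 (35.67.15.64 - 35.67.15.127) does not contain 39.67.15.80
  39.67.14.0/25 (39.67.14.0 - 39.67.14.127) does not contain 39.67.15.80
  39.66.8.0/21 (39.66.8.0 - 39.66.15.255) does not contain 39.67.15.80
Longest matching prefix is /20 -> next hop Router Y.

Router Y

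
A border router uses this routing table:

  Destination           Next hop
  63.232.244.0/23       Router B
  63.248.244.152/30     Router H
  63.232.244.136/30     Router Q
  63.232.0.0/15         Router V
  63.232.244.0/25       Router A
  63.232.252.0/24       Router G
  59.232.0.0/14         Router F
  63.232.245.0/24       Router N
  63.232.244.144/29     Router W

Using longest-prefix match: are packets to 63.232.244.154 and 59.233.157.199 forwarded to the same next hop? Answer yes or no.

63.232.244.154: longest match 63.232.244.0/23 -> Router B
59.233.157.199: longest match 59.232.0.0/14 -> Router F

no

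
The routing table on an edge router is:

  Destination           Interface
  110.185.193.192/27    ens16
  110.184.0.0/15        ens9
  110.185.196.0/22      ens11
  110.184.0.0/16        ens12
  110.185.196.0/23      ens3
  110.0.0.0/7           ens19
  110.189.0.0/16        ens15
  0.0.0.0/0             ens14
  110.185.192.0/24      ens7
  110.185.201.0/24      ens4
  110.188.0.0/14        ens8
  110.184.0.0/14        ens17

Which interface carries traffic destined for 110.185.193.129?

Routes whose prefix contains 110.185.193.129:
  0.0.0.0/0 (default, matches everything) -> ens14
  110.0.0.0/7 (110.0.0.0 - 111.255.255.255) -> ens19
  110.184.0.0/14 (110.184.0.0 - 110.187.255.255) -> ens17
  110.184.0.0/15 (110.184.0.0 - 110.185.255.255) -> ens9
More-specific entries that do NOT match:
  110.185.193.192/27 (110.185.193.192 - 110.185.193.223) does not contain 110.185.193.129
  110.185.192.0/24 (110.185.192.0 - 110.185.192.255) does not contain 110.185.193.129
  110.185.201.0/24 (110.185.201.0 - 110.185.201.255) does not contain 110.185.193.129
  110.185.196.0/23 (110.185.196.0 - 110.185.197.255) does not contain 110.185.193.129
  110.185.196.0/22 (110.185.196.0 - 110.185.199.255) does not contain 110.185.193.129
  110.184.0.0/16 (110.184.0.0 - 110.184.255.255) does not contain 110.185.193.129
  110.189.0.0/16 (110.189.0.0 - 110.189.255.255) does not contain 110.185.193.129
Longest matching prefix is /15 -> interface ens9.

ens9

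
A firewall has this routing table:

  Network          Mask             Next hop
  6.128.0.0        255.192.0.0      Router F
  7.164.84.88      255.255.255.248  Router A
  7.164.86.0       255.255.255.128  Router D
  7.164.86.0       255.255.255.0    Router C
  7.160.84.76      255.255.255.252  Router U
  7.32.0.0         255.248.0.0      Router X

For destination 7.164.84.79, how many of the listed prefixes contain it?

0

No listed prefix contains 7.164.84.79.
Total matching entries: 0.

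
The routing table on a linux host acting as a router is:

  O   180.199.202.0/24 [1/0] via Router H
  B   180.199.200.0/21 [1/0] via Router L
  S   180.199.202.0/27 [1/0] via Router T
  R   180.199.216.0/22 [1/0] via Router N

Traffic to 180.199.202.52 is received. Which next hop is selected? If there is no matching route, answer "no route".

Routes whose prefix contains 180.199.202.52:
  180.199.200.0/21 (180.199.200.0 - 180.199.207.255) -> Router L
  180.199.202.0/24 (180.199.202.0 - 180.199.202.255) -> Router H
More-specific entries that do NOT match:
  180.199.202.0/27 (180.199.202.0 - 180.199.202.31) does not contain 180.199.202.52
Longest matching prefix is /24 -> next hop Router H.

Router H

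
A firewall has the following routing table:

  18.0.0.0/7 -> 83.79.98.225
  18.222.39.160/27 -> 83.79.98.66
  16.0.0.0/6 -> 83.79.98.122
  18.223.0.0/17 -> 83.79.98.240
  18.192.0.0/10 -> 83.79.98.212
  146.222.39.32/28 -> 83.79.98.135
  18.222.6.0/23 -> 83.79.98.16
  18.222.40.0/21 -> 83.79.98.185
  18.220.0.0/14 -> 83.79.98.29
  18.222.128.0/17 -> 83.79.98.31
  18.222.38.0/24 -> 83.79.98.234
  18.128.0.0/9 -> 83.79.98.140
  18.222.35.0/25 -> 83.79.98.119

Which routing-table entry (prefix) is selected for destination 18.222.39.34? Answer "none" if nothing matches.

Entries matching 18.222.39.34:
  16.0.0.0/6 (16.0.0.0 - 19.255.255.255)
  18.0.0.0/7 (18.0.0.0 - 19.255.255.255)
  18.128.0.0/9 (18.128.0.0 - 18.255.255.255)
  18.192.0.0/10 (18.192.0.0 - 18.255.255.255)
  18.220.0.0/14 (18.220.0.0 - 18.223.255.255)
Most specific is 18.220.0.0/14.

18.220.0.0/14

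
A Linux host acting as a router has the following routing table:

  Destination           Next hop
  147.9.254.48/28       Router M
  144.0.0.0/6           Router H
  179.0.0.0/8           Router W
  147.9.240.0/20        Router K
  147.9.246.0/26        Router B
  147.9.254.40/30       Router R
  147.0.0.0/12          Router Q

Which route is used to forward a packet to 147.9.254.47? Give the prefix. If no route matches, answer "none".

147.9.240.0/20

Entries matching 147.9.254.47:
  144.0.0.0/6 (144.0.0.0 - 147.255.255.255)
  147.0.0.0/12 (147.0.0.0 - 147.15.255.255)
  147.9.240.0/20 (147.9.240.0 - 147.9.255.255)
Most specific is 147.9.240.0/20.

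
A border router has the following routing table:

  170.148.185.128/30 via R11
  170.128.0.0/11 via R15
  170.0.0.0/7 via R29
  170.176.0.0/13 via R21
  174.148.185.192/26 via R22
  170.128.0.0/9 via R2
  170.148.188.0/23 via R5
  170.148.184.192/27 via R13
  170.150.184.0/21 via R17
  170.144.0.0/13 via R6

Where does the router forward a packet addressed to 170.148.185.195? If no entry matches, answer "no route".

Routes whose prefix contains 170.148.185.195:
  170.0.0.0/7 (170.0.0.0 - 171.255.255.255) -> R29
  170.128.0.0/9 (170.128.0.0 - 170.255.255.255) -> R2
  170.128.0.0/11 (170.128.0.0 - 170.159.255.255) -> R15
  170.144.0.0/13 (170.144.0.0 - 170.151.255.255) -> R6
More-specific entries that do NOT match:
  170.148.185.128/30 (170.148.185.128 - 170.148.185.131) does not contain 170.148.185.195
  170.148.184.192/27 (170.148.184.192 - 170.148.184.223) does not contain 170.148.185.195
  174.148.185.192/26 (174.148.185.192 - 174.148.185.255) does not contain 170.148.185.195
  170.148.188.0/23 (170.148.188.0 - 170.148.189.255) does not contain 170.148.185.195
  170.150.184.0/21 (170.150.184.0 - 170.150.191.255) does not contain 170.148.185.195
Longest matching prefix is /13 -> next hop R6.

R6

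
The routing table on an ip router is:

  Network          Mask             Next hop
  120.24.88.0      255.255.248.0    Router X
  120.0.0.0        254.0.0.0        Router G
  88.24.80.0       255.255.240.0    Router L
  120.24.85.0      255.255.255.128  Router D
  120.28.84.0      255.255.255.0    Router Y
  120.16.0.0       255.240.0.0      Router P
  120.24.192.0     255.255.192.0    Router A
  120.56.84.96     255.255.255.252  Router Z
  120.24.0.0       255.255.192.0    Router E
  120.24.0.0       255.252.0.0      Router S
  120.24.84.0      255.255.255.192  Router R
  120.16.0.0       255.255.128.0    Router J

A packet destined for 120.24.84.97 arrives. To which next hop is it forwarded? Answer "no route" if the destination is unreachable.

Routes whose prefix contains 120.24.84.97:
  120.0.0.0/7 (120.0.0.0 - 121.255.255.255) -> Router G
  120.16.0.0/12 (120.16.0.0 - 120.31.255.255) -> Router P
  120.24.0.0/14 (120.24.0.0 - 120.27.255.255) -> Router S
More-specific entries that do NOT match:
  120.56.84.96/30 (120.56.84.96 - 120.56.84.99) does not contain 120.24.84.97
  120.24.84.0/26 (120.24.84.0 - 120.24.84.63) does not contain 120.24.84.97
  120.24.85.0/25 (120.24.85.0 - 120.24.85.127) does not contain 120.24.84.97
  120.28.84.0/24 (120.28.84.0 - 120.28.84.255) does not contain 120.24.84.97
  120.24.88.0/21 (120.24.88.0 - 120.24.95.255) does not contain 120.24.84.97
  88.24.80.0/20 (88.24.80.0 - 88.24.95.255) does not contain 120.24.84.97
  120.24.192.0/18 (120.24.192.0 - 120.24.255.255) does not contain 120.24.84.97
  120.24.0.0/18 (120.24.0.0 - 120.24.63.255) does not contain 120.24.84.97
  120.16.0.0/17 (120.16.0.0 - 120.16.127.255) does not contain 120.24.84.97
Longest matching prefix is /14 -> next hop Router S.

Router S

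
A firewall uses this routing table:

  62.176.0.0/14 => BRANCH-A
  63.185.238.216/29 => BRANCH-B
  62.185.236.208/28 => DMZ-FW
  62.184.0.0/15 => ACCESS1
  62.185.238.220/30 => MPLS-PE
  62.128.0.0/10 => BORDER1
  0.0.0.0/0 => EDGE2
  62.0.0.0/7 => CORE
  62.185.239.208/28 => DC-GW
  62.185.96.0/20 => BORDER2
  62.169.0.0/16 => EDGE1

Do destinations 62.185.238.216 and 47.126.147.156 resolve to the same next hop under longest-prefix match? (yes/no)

no

62.185.238.216: longest match 62.184.0.0/15 -> ACCESS1
47.126.147.156: longest match 0.0.0.0/0 -> EDGE2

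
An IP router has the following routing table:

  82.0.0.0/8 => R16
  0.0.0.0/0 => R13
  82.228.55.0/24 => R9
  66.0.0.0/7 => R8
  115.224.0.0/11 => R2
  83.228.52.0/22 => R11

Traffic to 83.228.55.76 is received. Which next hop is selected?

R11

Routes whose prefix contains 83.228.55.76:
  0.0.0.0/0 (default, matches everything) -> R13
  83.228.52.0/22 (83.228.52.0 - 83.228.55.255) -> R11
More-specific entries that do NOT match:
  82.228.55.0/24 (82.228.55.0 - 82.228.55.255) does not contain 83.228.55.76
Longest matching prefix is /22 -> next hop R11.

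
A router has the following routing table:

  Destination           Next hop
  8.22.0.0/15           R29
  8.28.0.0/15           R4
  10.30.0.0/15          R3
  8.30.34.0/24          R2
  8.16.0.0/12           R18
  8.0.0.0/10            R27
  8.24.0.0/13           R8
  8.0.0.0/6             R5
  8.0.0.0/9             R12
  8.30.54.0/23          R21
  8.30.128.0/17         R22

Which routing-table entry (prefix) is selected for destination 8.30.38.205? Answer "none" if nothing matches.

8.24.0.0/13

Entries matching 8.30.38.205:
  8.0.0.0/6 (8.0.0.0 - 11.255.255.255)
  8.0.0.0/9 (8.0.0.0 - 8.127.255.255)
  8.0.0.0/10 (8.0.0.0 - 8.63.255.255)
  8.16.0.0/12 (8.16.0.0 - 8.31.255.255)
  8.24.0.0/13 (8.24.0.0 - 8.31.255.255)
Most specific is 8.24.0.0/13.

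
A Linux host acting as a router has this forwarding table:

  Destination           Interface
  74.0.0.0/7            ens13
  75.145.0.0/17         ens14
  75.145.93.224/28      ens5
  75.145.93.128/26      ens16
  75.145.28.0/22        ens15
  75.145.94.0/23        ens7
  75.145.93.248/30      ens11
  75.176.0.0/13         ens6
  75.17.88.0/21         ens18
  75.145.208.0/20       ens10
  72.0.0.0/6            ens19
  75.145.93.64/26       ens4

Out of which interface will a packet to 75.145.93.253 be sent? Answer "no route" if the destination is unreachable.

ens14

Routes whose prefix contains 75.145.93.253:
  72.0.0.0/6 (72.0.0.0 - 75.255.255.255) -> ens19
  74.0.0.0/7 (74.0.0.0 - 75.255.255.255) -> ens13
  75.145.0.0/17 (75.145.0.0 - 75.145.127.255) -> ens14
More-specific entries that do NOT match:
  75.145.93.248/30 (75.145.93.248 - 75.145.93.251) does not contain 75.145.93.253
  75.145.93.224/28 (75.145.93.224 - 75.145.93.239) does not contain 75.145.93.253
  75.145.93.128/26 (75.145.93.128 - 75.145.93.191) does not contain 75.145.93.253
  75.145.93.64/26 (75.145.93.64 - 75.145.93.127) does not contain 75.145.93.253
  75.145.94.0/23 (75.145.94.0 - 75.145.95.255) does not contain 75.145.93.253
  75.145.28.0/22 (75.145.28.0 - 75.145.31.255) does not contain 75.145.93.253
  75.17.88.0/21 (75.17.88.0 - 75.17.95.255) does not contain 75.145.93.253
  75.145.208.0/20 (75.145.208.0 - 75.145.223.255) does not contain 75.145.93.253
Longest matching prefix is /17 -> interface ens14.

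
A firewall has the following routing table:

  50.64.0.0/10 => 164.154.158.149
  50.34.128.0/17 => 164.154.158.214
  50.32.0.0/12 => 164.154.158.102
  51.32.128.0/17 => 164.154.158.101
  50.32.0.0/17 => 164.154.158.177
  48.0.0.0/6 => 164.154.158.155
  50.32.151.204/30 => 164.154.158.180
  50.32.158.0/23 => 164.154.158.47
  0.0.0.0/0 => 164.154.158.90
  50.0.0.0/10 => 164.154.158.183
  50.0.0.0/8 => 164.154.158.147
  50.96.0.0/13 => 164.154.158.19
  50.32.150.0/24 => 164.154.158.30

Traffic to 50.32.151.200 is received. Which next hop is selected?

Routes whose prefix contains 50.32.151.200:
  0.0.0.0/0 (default, matches everything) -> 164.154.158.90
  48.0.0.0/6 (48.0.0.0 - 51.255.255.255) -> 164.154.158.155
  50.0.0.0/8 (50.0.0.0 - 50.255.255.255) -> 164.154.158.147
  50.0.0.0/10 (50.0.0.0 - 50.63.255.255) -> 164.154.158.183
  50.32.0.0/12 (50.32.0.0 - 50.47.255.255) -> 164.154.158.102
More-specific entries that do NOT match:
  50.32.151.204/30 (50.32.151.204 - 50.32.151.207) does not contain 50.32.151.200
  50.32.150.0/24 (50.32.150.0 - 50.32.150.255) does not contain 50.32.151.200
  50.32.158.0/23 (50.32.158.0 - 50.32.159.255) does not contain 50.32.151.200
  50.34.128.0/17 (50.34.128.0 - 50.34.255.255) does not contain 50.32.151.200
  51.32.128.0/17 (51.32.128.0 - 51.32.255.255) does not contain 50.32.151.200
  50.32.0.0/17 (50.32.0.0 - 50.32.127.255) does not contain 50.32.151.200
  50.96.0.0/13 (50.96.0.0 - 50.103.255.255) does not contain 50.32.151.200
Longest matching prefix is /12 -> next hop 164.154.158.102.

164.154.158.102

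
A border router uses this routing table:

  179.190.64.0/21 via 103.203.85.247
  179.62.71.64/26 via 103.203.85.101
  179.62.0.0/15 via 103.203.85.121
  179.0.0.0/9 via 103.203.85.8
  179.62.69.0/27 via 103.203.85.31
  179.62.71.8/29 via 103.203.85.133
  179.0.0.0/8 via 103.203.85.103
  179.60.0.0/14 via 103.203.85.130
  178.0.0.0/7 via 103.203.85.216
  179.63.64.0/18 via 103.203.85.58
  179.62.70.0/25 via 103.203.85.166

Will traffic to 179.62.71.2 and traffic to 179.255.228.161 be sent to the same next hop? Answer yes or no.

179.62.71.2: longest match 179.62.0.0/15 -> 103.203.85.121
179.255.228.161: longest match 179.0.0.0/8 -> 103.203.85.103

no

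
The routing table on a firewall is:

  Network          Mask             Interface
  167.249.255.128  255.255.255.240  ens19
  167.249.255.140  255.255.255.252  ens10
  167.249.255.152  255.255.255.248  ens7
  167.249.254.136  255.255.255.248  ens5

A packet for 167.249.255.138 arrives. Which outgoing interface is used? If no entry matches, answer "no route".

ens19

Routes whose prefix contains 167.249.255.138:
  167.249.255.128/28 (167.249.255.128 - 167.249.255.143) -> ens19
More-specific entries that do NOT match:
  167.249.255.140/30 (167.249.255.140 - 167.249.255.143) does not contain 167.249.255.138
  167.249.255.152/29 (167.249.255.152 - 167.249.255.159) does not contain 167.249.255.138
  167.249.254.136/29 (167.249.254.136 - 167.249.254.143) does not contain 167.249.255.138
Longest matching prefix is /28 -> interface ens19.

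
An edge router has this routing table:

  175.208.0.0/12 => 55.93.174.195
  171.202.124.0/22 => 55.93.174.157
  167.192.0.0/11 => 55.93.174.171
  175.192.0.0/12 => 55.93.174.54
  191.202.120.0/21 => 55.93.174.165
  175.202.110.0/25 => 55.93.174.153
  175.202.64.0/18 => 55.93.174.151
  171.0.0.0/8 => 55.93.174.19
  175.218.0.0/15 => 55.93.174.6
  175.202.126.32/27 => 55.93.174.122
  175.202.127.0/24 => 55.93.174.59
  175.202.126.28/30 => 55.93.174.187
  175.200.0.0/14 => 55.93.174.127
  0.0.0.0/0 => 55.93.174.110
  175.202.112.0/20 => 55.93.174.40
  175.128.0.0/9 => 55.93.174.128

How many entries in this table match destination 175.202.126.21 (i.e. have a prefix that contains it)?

6

Prefixes containing 175.202.126.21:
  0.0.0.0/0 (default, matches everything)
  175.128.0.0/9 (175.128.0.0 - 175.255.255.255)
  175.192.0.0/12 (175.192.0.0 - 175.207.255.255)
  175.200.0.0/14 (175.200.0.0 - 175.203.255.255)
  175.202.64.0/18 (175.202.64.0 - 175.202.127.255)
  175.202.112.0/20 (175.202.112.0 - 175.202.127.255)
Total matching entries: 6.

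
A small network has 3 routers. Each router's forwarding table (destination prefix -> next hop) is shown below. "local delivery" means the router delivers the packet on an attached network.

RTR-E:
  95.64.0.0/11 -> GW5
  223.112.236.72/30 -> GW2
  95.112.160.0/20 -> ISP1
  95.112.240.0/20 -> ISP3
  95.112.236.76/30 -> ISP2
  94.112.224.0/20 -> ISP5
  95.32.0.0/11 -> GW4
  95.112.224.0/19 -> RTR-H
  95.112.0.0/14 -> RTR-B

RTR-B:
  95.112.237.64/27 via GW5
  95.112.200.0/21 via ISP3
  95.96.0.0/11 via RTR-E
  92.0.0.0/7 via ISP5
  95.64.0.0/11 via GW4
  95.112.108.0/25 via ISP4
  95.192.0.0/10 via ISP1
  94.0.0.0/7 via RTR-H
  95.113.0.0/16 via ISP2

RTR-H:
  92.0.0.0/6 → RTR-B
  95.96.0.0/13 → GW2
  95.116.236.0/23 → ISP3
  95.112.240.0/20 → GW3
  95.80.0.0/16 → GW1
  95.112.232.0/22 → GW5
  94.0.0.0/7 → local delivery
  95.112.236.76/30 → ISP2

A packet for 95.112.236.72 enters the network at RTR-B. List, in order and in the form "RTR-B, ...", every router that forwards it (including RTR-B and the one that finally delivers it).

At RTR-B: longest match for 95.112.236.72 is 95.96.0.0/11 -> RTR-E
At RTR-E: longest match for 95.112.236.72 is 95.112.224.0/19 -> RTR-H
At RTR-H: longest match for 95.112.236.72 is 94.0.0.0/7 -> local delivery

RTR-B, RTR-E, RTR-H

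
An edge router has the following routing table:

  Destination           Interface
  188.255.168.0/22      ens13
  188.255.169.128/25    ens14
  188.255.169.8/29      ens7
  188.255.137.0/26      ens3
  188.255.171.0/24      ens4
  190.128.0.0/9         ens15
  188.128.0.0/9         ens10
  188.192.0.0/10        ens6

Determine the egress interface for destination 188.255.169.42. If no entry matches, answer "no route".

ens13

Routes whose prefix contains 188.255.169.42:
  188.128.0.0/9 (188.128.0.0 - 188.255.255.255) -> ens10
  188.192.0.0/10 (188.192.0.0 - 188.255.255.255) -> ens6
  188.255.168.0/22 (188.255.168.0 - 188.255.171.255) -> ens13
More-specific entries that do NOT match:
  188.255.169.8/29 (188.255.169.8 - 188.255.169.15) does not contain 188.255.169.42
  188.255.137.0/26 (188.255.137.0 - 188.255.137.63) does not contain 188.255.169.42
  188.255.169.128/25 (188.255.169.128 - 188.255.169.255) does not contain 188.255.169.42
  188.255.171.0/24 (188.255.171.0 - 188.255.171.255) does not contain 188.255.169.42
Longest matching prefix is /22 -> interface ens13.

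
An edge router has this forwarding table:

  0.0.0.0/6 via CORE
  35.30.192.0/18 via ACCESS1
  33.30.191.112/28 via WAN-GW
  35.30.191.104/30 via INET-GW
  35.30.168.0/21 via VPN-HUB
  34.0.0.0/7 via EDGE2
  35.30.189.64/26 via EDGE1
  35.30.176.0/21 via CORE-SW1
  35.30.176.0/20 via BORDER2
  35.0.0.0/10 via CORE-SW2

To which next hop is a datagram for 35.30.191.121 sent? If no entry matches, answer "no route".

Routes whose prefix contains 35.30.191.121:
  34.0.0.0/7 (34.0.0.0 - 35.255.255.255) -> EDGE2
  35.0.0.0/10 (35.0.0.0 - 35.63.255.255) -> CORE-SW2
  35.30.176.0/20 (35.30.176.0 - 35.30.191.255) -> BORDER2
More-specific entries that do NOT match:
  35.30.191.104/30 (35.30.191.104 - 35.30.191.107) does not contain 35.30.191.121
  33.30.191.112/28 (33.30.191.112 - 33.30.191.127) does not contain 35.30.191.121
  35.30.189.64/26 (35.30.189.64 - 35.30.189.127) does not contain 35.30.191.121
  35.30.168.0/21 (35.30.168.0 - 35.30.175.255) does not contain 35.30.191.121
  35.30.176.0/21 (35.30.176.0 - 35.30.183.255) does not contain 35.30.191.121
Longest matching prefix is /20 -> next hop BORDER2.

BORDER2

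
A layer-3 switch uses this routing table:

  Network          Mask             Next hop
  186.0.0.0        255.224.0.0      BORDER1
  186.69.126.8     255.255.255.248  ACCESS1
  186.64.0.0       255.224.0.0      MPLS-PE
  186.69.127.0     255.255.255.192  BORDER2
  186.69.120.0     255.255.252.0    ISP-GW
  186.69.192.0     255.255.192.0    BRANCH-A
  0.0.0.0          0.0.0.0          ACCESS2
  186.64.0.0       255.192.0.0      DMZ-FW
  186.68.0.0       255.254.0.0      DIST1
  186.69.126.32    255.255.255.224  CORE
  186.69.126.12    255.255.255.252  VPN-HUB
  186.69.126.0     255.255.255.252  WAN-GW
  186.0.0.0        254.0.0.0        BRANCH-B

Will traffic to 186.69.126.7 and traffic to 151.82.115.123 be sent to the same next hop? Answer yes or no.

no

186.69.126.7: longest match 186.68.0.0/15 -> DIST1
151.82.115.123: longest match 0.0.0.0/0 -> ACCESS2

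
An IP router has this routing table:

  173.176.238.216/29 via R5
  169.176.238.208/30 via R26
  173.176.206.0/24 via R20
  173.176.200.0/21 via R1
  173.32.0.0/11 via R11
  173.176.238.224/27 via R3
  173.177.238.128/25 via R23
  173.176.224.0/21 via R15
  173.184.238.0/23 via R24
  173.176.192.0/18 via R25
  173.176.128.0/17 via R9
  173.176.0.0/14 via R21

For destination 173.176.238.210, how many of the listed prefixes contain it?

3

Prefixes containing 173.176.238.210:
  173.176.0.0/14 (173.176.0.0 - 173.179.255.255)
  173.176.128.0/17 (173.176.128.0 - 173.176.255.255)
  173.176.192.0/18 (173.176.192.0 - 173.176.255.255)
Total matching entries: 3.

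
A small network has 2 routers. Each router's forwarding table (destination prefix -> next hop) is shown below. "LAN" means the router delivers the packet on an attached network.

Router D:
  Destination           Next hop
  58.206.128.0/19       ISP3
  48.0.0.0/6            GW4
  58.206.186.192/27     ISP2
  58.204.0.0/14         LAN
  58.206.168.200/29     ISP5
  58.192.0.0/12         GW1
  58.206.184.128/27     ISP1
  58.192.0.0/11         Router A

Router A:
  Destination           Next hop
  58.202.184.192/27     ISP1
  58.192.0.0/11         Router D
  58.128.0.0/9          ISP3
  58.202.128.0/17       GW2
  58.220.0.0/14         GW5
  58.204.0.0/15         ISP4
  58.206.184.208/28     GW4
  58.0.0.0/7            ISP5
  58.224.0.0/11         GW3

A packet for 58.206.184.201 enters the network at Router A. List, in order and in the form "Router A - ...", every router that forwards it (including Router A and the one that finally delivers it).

At Router A: longest match for 58.206.184.201 is 58.192.0.0/11 -> Router D
At Router D: longest match for 58.206.184.201 is 58.204.0.0/14 -> LAN

Router A - Router D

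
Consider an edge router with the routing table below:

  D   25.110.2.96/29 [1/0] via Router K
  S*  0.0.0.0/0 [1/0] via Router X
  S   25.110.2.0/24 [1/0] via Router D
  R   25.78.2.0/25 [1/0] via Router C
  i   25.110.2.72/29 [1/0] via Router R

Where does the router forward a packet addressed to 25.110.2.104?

Routes whose prefix contains 25.110.2.104:
  0.0.0.0/0 (default, matches everything) -> Router X
  25.110.2.0/24 (25.110.2.0 - 25.110.2.255) -> Router D
More-specific entries that do NOT match:
  25.110.2.96/29 (25.110.2.96 - 25.110.2.103) does not contain 25.110.2.104
  25.110.2.72/29 (25.110.2.72 - 25.110.2.79) does not contain 25.110.2.104
  25.78.2.0/25 (25.78.2.0 - 25.78.2.127) does not contain 25.110.2.104
Longest matching prefix is /24 -> next hop Router D.

Router D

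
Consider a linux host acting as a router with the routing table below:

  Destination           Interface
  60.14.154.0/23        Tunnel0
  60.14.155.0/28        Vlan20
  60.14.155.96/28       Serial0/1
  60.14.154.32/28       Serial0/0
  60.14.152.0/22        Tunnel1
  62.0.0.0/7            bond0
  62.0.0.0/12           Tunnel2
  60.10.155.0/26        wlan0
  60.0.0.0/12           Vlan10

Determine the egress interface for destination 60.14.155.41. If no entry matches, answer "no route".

Tunnel0

Routes whose prefix contains 60.14.155.41:
  60.0.0.0/12 (60.0.0.0 - 60.15.255.255) -> Vlan10
  60.14.152.0/22 (60.14.152.0 - 60.14.155.255) -> Tunnel1
  60.14.154.0/23 (60.14.154.0 - 60.14.155.255) -> Tunnel0
More-specific entries that do NOT match:
  60.14.155.0/28 (60.14.155.0 - 60.14.155.15) does not contain 60.14.155.41
  60.14.155.96/28 (60.14.155.96 - 60.14.155.111) does not contain 60.14.155.41
  60.14.154.32/28 (60.14.154.32 - 60.14.154.47) does not contain 60.14.155.41
  60.10.155.0/26 (60.10.155.0 - 60.10.155.63) does not contain 60.14.155.41
Longest matching prefix is /23 -> interface Tunnel0.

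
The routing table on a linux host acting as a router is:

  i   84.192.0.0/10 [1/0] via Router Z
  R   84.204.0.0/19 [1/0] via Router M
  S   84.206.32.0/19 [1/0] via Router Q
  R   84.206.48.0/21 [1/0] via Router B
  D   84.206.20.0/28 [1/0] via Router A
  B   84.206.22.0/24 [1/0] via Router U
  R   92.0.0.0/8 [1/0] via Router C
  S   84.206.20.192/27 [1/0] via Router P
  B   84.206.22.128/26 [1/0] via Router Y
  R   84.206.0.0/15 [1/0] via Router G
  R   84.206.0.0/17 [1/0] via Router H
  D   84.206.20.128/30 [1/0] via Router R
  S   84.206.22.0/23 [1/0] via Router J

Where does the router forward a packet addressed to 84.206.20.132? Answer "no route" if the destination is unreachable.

Routes whose prefix contains 84.206.20.132:
  84.192.0.0/10 (84.192.0.0 - 84.255.255.255) -> Router Z
  84.206.0.0/15 (84.206.0.0 - 84.207.255.255) -> Router G
  84.206.0.0/17 (84.206.0.0 - 84.206.127.255) -> Router H
More-specific entries that do NOT match:
  84.206.20.128/30 (84.206.20.128 - 84.206.20.131) does not contain 84.206.20.132
  84.206.20.0/28 (84.206.20.0 - 84.206.20.15) does not contain 84.206.20.132
  84.206.20.192/27 (84.206.20.192 - 84.206.20.223) does not contain 84.206.20.132
  84.206.22.128/26 (84.206.22.128 - 84.206.22.191) does not contain 84.206.20.132
  84.206.22.0/24 (84.206.22.0 - 84.206.22.255) does not contain 84.206.20.132
  84.206.22.0/23 (84.206.22.0 - 84.206.23.255) does not contain 84.206.20.132
  84.206.48.0/21 (84.206.48.0 - 84.206.55.255) does not contain 84.206.20.132
  84.204.0.0/19 (84.204.0.0 - 84.204.31.255) does not contain 84.206.20.132
  84.206.32.0/19 (84.206.32.0 - 84.206.63.255) does not contain 84.206.20.132
Longest matching prefix is /17 -> next hop Router H.

Router H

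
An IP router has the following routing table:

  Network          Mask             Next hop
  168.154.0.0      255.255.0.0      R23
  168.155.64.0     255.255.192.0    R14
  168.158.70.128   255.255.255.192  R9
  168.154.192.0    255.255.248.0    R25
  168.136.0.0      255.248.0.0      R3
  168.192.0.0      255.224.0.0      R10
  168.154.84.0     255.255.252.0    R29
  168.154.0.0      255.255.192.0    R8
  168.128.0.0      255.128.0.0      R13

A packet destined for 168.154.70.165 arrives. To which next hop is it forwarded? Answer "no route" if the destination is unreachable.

R23

Routes whose prefix contains 168.154.70.165:
  168.128.0.0/9 (168.128.0.0 - 168.255.255.255) -> R13
  168.154.0.0/16 (168.154.0.0 - 168.154.255.255) -> R23
More-specific entries that do NOT match:
  168.158.70.128/26 (168.158.70.128 - 168.158.70.191) does not contain 168.154.70.165
  168.154.84.0/22 (168.154.84.0 - 168.154.87.255) does not contain 168.154.70.165
  168.154.192.0/21 (168.154.192.0 - 168.154.199.255) does not contain 168.154.70.165
  168.155.64.0/18 (168.155.64.0 - 168.155.127.255) does not contain 168.154.70.165
  168.154.0.0/18 (168.154.0.0 - 168.154.63.255) does not contain 168.154.70.165
Longest matching prefix is /16 -> next hop R23.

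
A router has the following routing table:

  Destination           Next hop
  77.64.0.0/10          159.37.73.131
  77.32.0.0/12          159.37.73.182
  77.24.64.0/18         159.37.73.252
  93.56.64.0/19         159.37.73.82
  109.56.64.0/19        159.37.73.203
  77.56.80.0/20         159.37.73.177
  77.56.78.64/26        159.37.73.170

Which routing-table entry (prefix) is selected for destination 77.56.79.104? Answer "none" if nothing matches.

none

77.56.79.104 is outside every listed prefix and there is no default route.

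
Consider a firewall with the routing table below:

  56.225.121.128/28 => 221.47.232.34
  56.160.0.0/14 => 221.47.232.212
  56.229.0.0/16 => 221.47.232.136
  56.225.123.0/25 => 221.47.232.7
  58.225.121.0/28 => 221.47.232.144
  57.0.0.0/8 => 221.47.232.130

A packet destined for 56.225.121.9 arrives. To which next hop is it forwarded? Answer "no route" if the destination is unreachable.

No entry's prefix contains 56.225.121.9; there is no default route.

no route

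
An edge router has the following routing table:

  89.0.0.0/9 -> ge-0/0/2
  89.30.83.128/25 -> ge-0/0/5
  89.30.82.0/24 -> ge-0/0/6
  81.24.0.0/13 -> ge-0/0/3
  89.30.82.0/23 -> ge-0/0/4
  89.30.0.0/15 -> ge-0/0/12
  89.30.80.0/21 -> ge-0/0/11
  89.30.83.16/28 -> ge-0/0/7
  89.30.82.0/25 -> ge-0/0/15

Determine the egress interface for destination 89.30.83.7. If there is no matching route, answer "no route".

ge-0/0/4

Routes whose prefix contains 89.30.83.7:
  89.0.0.0/9 (89.0.0.0 - 89.127.255.255) -> ge-0/0/2
  89.30.0.0/15 (89.30.0.0 - 89.31.255.255) -> ge-0/0/12
  89.30.80.0/21 (89.30.80.0 - 89.30.87.255) -> ge-0/0/11
  89.30.82.0/23 (89.30.82.0 - 89.30.83.255) -> ge-0/0/4
More-specific entries that do NOT match:
  89.30.83.16/28 (89.30.83.16 - 89.30.83.31) does not contain 89.30.83.7
  89.30.83.128/25 (89.30.83.128 - 89.30.83.255) does not contain 89.30.83.7
  89.30.82.0/25 (89.30.82.0 - 89.30.82.127) does not contain 89.30.83.7
  89.30.82.0/24 (89.30.82.0 - 89.30.82.255) does not contain 89.30.83.7
Longest matching prefix is /23 -> interface ge-0/0/4.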